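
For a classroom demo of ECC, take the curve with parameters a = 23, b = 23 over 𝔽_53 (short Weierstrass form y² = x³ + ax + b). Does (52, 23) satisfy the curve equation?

yes

y² = 23² ≡ 52; x³ + 23x + 23 = 141827 ≡ 52 (mod 53). 52 = 52.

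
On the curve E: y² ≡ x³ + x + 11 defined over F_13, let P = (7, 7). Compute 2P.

tangent at (7, 7): λ = (3·7² + 1)/(2·7) ≡ 5/1. 1⁻¹ ≡ 1 (mod 13) since 1·1 = 1 ≡ 1, so λ ≡ 5·1 ≡ 5.
  x = λ² - 7 - 7 = 25 - 14 ≡ 11; y = λ·(7 - 11) - 7 ≡ 12. → (11, 12)

(11, 12)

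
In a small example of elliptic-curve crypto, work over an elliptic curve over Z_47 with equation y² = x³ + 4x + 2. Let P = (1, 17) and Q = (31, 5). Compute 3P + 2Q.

First 3P:
Repeated addition: build up to 3P.
2P: tangent at (1, 17): λ = (3·1² + 4)/(2·17) ≡ 7/34. 34⁻¹ ≡ 18 (mod 47) since 34·18 = 612 ≡ 1, so λ ≡ 7·18 ≡ 32.
  x = λ² - 1 - 1 = 1024 - 2 ≡ 35; y = λ·(1 - 35) - 17 ≡ 23. → (35, 23)
3P: (35, 23) + (1, 17). λ = (17 - 23)/(1 - 35) ≡ 41/13 mod 47. 13⁻¹ ≡ 29 (mod 47) since 13·29 = 377 ≡ 1, so λ ≡ 14.
  x = λ² - 35 - 1 = 196 - 36 ≡ 19; y = λ·(35 - 19) - 23 ≡ 13. → (19, 13)
3P = (19, 13).
Next 2Q:
Repeated addition: build up to 2Q.
2Q: tangent at (31, 5): λ = (3·31² + 4)/(2·5) ≡ 20/10. 10⁻¹ ≡ 33 (mod 47) since 10·33 = 330 ≡ 1, so λ ≡ 20·33 ≡ 2.
  x = λ² - 31 - 31 = 4 - 62 ≡ 36; y = λ·(31 - 36) - 5 ≡ 32. → (36, 32)
2Q = (36, 32).
Finally 3P + 2Q:
(19, 13) + (36, 32). λ = (32 - 13)/(36 - 19) ≡ 19/17 mod 47. 17⁻¹ ≡ 36 (mod 47), so λ ≡ 26.
  x = λ² - 19 - 36 = 676 - 55 ≡ 10; y = λ·(19 - 10) - 13 ≡ 33. → (10, 33)

(10, 33)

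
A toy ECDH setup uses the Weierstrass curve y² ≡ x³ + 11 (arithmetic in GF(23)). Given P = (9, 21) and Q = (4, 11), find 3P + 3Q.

(14, 8)

First 3P:
Repeated addition: build up to 3P.
2P: tangent at (9, 21): λ = (3·9² + 0)/(2·21) ≡ 13/19. 19⁻¹ ≡ 17 (mod 23), so λ ≡ 13·17 ≡ 14.
  x = λ² - 9 - 9 = 196 - 18 ≡ 17; y = λ·(9 - 17) - 21 ≡ 5. → (17, 5)
3P: (17, 5) + (9, 21). λ = (21 - 5)/(9 - 17) ≡ 16/15 mod 23. 15⁻¹ ≡ 20 (mod 23), so λ ≡ 21.
  x = λ² - 17 - 9 = 441 - 26 ≡ 1; y = λ·(17 - 1) - 5 ≡ 9. → (1, 9)
3P = (1, 9).
Next 3Q:
Repeated addition: build up to 3Q.
2Q: tangent at (4, 11): λ = (3·4² + 0)/(2·11) ≡ 2/22. 22⁻¹ ≡ 22 (mod 23), so λ ≡ 2·22 ≡ 21.
  x = λ² - 4 - 4 = 441 - 8 ≡ 19; y = λ·(4 - 19) - 11 ≡ 19. → (19, 19)
3Q: (19, 19) + (4, 11). λ = (11 - 19)/(4 - 19) ≡ 15/8 mod 23. 8⁻¹ ≡ 3 (mod 23), so λ ≡ 22.
  x = λ² - 19 - 4 = 484 - 23 ≡ 1; y = λ·(19 - 1) - 19 ≡ 9. → (1, 9)
3Q = (1, 9).
Finally 3P + 3Q:
tangent at (1, 9): λ = (3·1² + 0)/(2·9) ≡ 3/18. 18⁻¹ ≡ 9 (mod 23), so λ ≡ 3·9 ≡ 4.
  x = λ² - 1 - 1 = 16 - 2 ≡ 14; y = λ·(1 - 14) - 9 ≡ 8. → (14, 8)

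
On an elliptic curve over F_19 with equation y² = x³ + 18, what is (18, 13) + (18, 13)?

(8, 13)

tangent at (18, 13): λ = (3·18² + 0)/(2·13) ≡ 3/7. 7⁻¹ ≡ 11 (mod 19) since 7·11 = 77 ≡ 1, so λ ≡ 3·11 ≡ 14.
  x = λ² - 18 - 18 = 196 - 36 ≡ 8; y = λ·(18 - 8) - 13 ≡ 13. → (8, 13)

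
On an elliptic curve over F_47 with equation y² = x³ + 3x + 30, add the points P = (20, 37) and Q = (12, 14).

(20, 37) + (12, 14). λ = (14 - 37)/(12 - 20) ≡ 24/39 mod 47. 39⁻¹ ≡ 41 (mod 47) since 39·41 = 1599 ≡ 1, so λ ≡ 44.
  x = λ² - 20 - 12 = 1936 - 32 ≡ 24; y = λ·(20 - 24) - 37 ≡ 22. → (24, 22)

(24, 22)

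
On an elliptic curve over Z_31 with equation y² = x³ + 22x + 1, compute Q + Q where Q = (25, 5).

(26, 13)

tangent at (25, 5): λ = (3·25² + 22)/(2·5) ≡ 6/10. 10⁻¹ ≡ 28 (mod 31), so λ ≡ 6·28 ≡ 13.
  x = λ² - 25 - 25 = 169 - 50 ≡ 26; y = λ·(25 - 26) - 5 ≡ 13. → (26, 13)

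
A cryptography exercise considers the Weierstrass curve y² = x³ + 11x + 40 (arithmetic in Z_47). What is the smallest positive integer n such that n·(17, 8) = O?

3

2P: tangent at (17, 8): λ = (3·17² + 11)/(2·8) ≡ 32/16. 16⁻¹ ≡ 3 (mod 47), so λ ≡ 32·3 ≡ 2.
  x = λ² - 17 - 17 = 4 - 34 ≡ 17; y = λ·(17 - 17) - 8 ≡ 39. → (17, 39)
3P: (17, 39) + (17, 8): same x and y₁ ≡ -y₂, so the sum is O.
3P = O, so the order is 3.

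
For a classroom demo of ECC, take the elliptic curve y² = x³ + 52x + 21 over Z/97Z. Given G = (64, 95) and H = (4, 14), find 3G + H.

First 3G:
Repeated addition: build up to 3G.
2G: tangent at (64, 95): λ = (3·64² + 52)/(2·95) ≡ 21/93. 93⁻¹ ≡ 24 (mod 97), so λ ≡ 21·24 ≡ 19.
  x = λ² - 64 - 64 = 361 - 128 ≡ 39; y = λ·(64 - 39) - 95 ≡ 89. → (39, 89)
3G: (39, 89) + (64, 95). λ = (95 - 89)/(64 - 39) ≡ 6/25 mod 97. 25⁻¹ ≡ 66 (mod 97), so λ ≡ 8.
  x = λ² - 39 - 64 = 64 - 103 ≡ 58; y = λ·(39 - 58) - 89 ≡ 50. → (58, 50)
3G = (58, 50).
Finally 3G + H:
(58, 50) + (4, 14). λ = (14 - 50)/(4 - 58) ≡ 61/43 mod 97. 43⁻¹ ≡ 88 (mod 97), so λ ≡ 33.
  x = λ² - 58 - 4 = 1089 - 62 ≡ 57; y = λ·(58 - 57) - 50 ≡ 80. → (57, 80)

(57, 80)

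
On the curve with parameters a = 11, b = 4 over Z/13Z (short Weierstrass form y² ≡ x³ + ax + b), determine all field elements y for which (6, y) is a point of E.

0

x³ + 11x + 4 = 286 ≡ 0 (mod 13).
Only y = 0 satisfies y² ≡ 0.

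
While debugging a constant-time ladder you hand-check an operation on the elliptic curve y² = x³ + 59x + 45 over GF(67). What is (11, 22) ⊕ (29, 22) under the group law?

(11, 22) + (29, 22). λ = (22 - 22)/(29 - 11) ≡ 0/18 mod 67. 18⁻¹ ≡ 41 (mod 67) since 18·41 = 738 ≡ 1, so λ ≡ 0.
  x = λ² - 11 - 29 = 0 - 40 ≡ 27; y = λ·(11 - 27) - 22 ≡ 45. → (27, 45)

(27, 45)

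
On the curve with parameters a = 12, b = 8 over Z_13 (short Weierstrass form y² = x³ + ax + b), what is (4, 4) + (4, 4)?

tangent at (4, 4): λ = (3·4² + 12)/(2·4) ≡ 8/8. 8⁻¹ ≡ 5 (mod 13), so λ ≡ 8·5 ≡ 1.
  x = λ² - 4 - 4 = 1 - 8 ≡ 6; y = λ·(4 - 6) - 4 ≡ 7. → (6, 7)

(6, 7)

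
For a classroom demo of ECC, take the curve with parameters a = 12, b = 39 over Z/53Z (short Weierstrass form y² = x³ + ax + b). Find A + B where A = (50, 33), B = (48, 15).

(50, 33) + (48, 15). λ = (15 - 33)/(48 - 50) ≡ 35/51 mod 53. 51⁻¹ ≡ 26 (mod 53), so λ ≡ 9.
  x = λ² - 50 - 48 = 81 - 98 ≡ 36; y = λ·(50 - 36) - 33 ≡ 40. → (36, 40)

(36, 40)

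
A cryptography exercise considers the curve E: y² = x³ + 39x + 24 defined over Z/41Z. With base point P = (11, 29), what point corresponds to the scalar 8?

(34, 8)

Double-and-add on 8 = (1000)₂. Start with P = (11, 29) for the leading 1-bit.
double: tangent at (11, 29): λ = (3·11² + 39)/(2·29) ≡ 33/17. 17⁻¹ ≡ 29 (mod 41), so λ ≡ 33·29 ≡ 14.
  x = λ² - 11 - 11 = 196 - 22 ≡ 10; y = λ·(11 - 10) - 29 ≡ 26. → (10, 26)
double: tangent at (10, 26): λ = (3·10² + 39)/(2·26) ≡ 11/11. 11⁻¹ ≡ 15 (mod 41) since 11·15 = 165 ≡ 1, so λ ≡ 11·15 ≡ 1.
  x = λ² - 10 - 10 = 1 - 20 ≡ 22; y = λ·(10 - 22) - 26 ≡ 3. → (22, 3)
double: tangent at (22, 3): λ = (3·22² + 39)/(2·3) ≡ 15/6. 6⁻¹ ≡ 7 (mod 41) since 6·7 = 42 ≡ 1, so λ ≡ 15·7 ≡ 23.
  x = λ² - 22 - 22 = 529 - 44 ≡ 34; y = λ·(22 - 34) - 3 ≡ 8. → (34, 8)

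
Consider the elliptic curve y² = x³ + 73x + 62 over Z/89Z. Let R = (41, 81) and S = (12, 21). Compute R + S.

(37, 4)

(41, 81) + (12, 21). λ = (21 - 81)/(12 - 41) ≡ 29/60 mod 89. 60⁻¹ ≡ 46 (mod 89), so λ ≡ 88.
  x = λ² - 41 - 12 = 7744 - 53 ≡ 37; y = λ·(41 - 37) - 81 ≡ 4. → (37, 4)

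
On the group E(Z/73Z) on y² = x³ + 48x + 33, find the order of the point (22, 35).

2P: tangent at (22, 35): λ = (3·22² + 48)/(2·35) ≡ 40/70. 70⁻¹ ≡ 24 (mod 73), so λ ≡ 40·24 ≡ 11.
  x = λ² - 22 - 22 = 121 - 44 ≡ 4; y = λ·(22 - 4) - 35 ≡ 17. → (4, 17)
3P: (4, 17) + (22, 35). λ = (35 - 17)/(22 - 4) ≡ 18/18 mod 73. 18⁻¹ ≡ 69 (mod 73) since 18·69 = 1242 ≡ 1, so λ ≡ 1.
  x = λ² - 4 - 22 = 1 - 26 ≡ 48; y = λ·(4 - 48) - 17 ≡ 12. → (48, 12)
4P: (48, 12) + (22, 35). λ = (35 - 12)/(22 - 48) ≡ 23/47 mod 73. 47⁻¹ ≡ 14 (mod 73) since 47·14 = 658 ≡ 1, so λ ≡ 30.
  x = λ² - 48 - 22 = 900 - 70 ≡ 27; y = λ·(48 - 27) - 12 ≡ 34. → (27, 34)
5P: (27, 34) + (22, 35). λ = (35 - 34)/(22 - 27) ≡ 1/68 mod 73. 68⁻¹ ≡ 29 (mod 73), so λ ≡ 29.
  x = λ² - 27 - 22 = 841 - 49 ≡ 62; y = λ·(27 - 62) - 34 ≡ 46. → (62, 46)
6P: (62, 46) + (22, 35). λ = (35 - 46)/(22 - 62) ≡ 62/33 mod 73. 33⁻¹ ≡ 31 (mod 73), so λ ≡ 24.
  x = λ² - 62 - 22 = 576 - 84 ≡ 54; y = λ·(62 - 54) - 46 ≡ 0. → (54, 0)
7P: (54, 0) + (22, 35). λ = (35 - 0)/(22 - 54) ≡ 35/41 mod 73. 41⁻¹ ≡ 57 (mod 73), so λ ≡ 24.
  x = λ² - 54 - 22 = 576 - 76 ≡ 62; y = λ·(54 - 62) - 0 ≡ 27. → (62, 27)
8P: (62, 27) + (22, 35). λ = (35 - 27)/(22 - 62) ≡ 8/33 mod 73. 33⁻¹ ≡ 31 (mod 73) since 33·31 = 1023 ≡ 1, so λ ≡ 29.
  x = λ² - 62 - 22 = 841 - 84 ≡ 27; y = λ·(62 - 27) - 27 ≡ 39. → (27, 39)
9P: (27, 39) + (22, 35). λ = (35 - 39)/(22 - 27) ≡ 69/68 mod 73. 68⁻¹ ≡ 29 (mod 73), so λ ≡ 30.
  x = λ² - 27 - 22 = 900 - 49 ≡ 48; y = λ·(27 - 48) - 39 ≡ 61. → (48, 61)
10P: (48, 61) + (22, 35). λ = (35 - 61)/(22 - 48) ≡ 47/47 mod 73. 47⁻¹ ≡ 14 (mod 73) since 47·14 = 658 ≡ 1, so λ ≡ 1.
  x = λ² - 48 - 22 = 1 - 70 ≡ 4; y = λ·(48 - 4) - 61 ≡ 56. → (4, 56)
11P: (4, 56) + (22, 35). λ = (35 - 56)/(22 - 4) ≡ 52/18 mod 73. 18⁻¹ ≡ 69 (mod 73) since 18·69 = 1242 ≡ 1, so λ ≡ 11.
  x = λ² - 4 - 22 = 121 - 26 ≡ 22; y = λ·(4 - 22) - 56 ≡ 38. → (22, 38)
12P: (22, 38) + (22, 35): same x and y₁ ≡ -y₂, so the sum is ∞.
12P = ∞, so the order is 12.

12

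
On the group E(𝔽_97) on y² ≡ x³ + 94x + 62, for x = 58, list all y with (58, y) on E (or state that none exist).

x³ + 94x + 62 = 200626 ≡ 30 (mod 97).
30 is a non-residue mod 97; no y exists.

none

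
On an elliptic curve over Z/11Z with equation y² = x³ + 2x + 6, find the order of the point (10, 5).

7

2P: tangent at (10, 5): λ = (3·10² + 2)/(2·5) ≡ 5/10. 10⁻¹ ≡ 10 (mod 11), so λ ≡ 5·10 ≡ 6.
  x = λ² - 10 - 10 = 36 - 20 ≡ 5; y = λ·(10 - 5) - 5 ≡ 3. → (5, 3)
3P: (5, 3) + (10, 5). λ = (5 - 3)/(10 - 5) ≡ 2/5 mod 11. 5⁻¹ ≡ 9 (mod 11), so λ ≡ 7.
  x = λ² - 5 - 10 = 49 - 15 ≡ 1; y = λ·(5 - 1) - 3 ≡ 3. → (1, 3)
4P: (1, 3) + (10, 5). λ = (5 - 3)/(10 - 1) ≡ 2/9 mod 11. 9⁻¹ ≡ 5 (mod 11) since 9·5 = 45 ≡ 1, so λ ≡ 10.
  x = λ² - 1 - 10 = 100 - 11 ≡ 1; y = λ·(1 - 1) - 3 ≡ 8. → (1, 8)
5P: (1, 8) + (10, 5). λ = (5 - 8)/(10 - 1) ≡ 8/9 mod 11. 9⁻¹ ≡ 5 (mod 11), so λ ≡ 7.
  x = λ² - 1 - 10 = 49 - 11 ≡ 5; y = λ·(1 - 5) - 8 ≡ 8. → (5, 8)
6P: (5, 8) + (10, 5). λ = (5 - 8)/(10 - 5) ≡ 8/5 mod 11. 5⁻¹ ≡ 9 (mod 11), so λ ≡ 6.
  x = λ² - 5 - 10 = 36 - 15 ≡ 10; y = λ·(5 - 10) - 8 ≡ 6. → (10, 6)
7P: (10, 6) + (10, 5): same x and y₁ ≡ -y₂, so the sum is O.
7P = O, so the order is 7.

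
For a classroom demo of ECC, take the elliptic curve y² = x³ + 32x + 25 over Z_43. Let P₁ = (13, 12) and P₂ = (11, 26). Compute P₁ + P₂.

(25, 29)

(13, 12) + (11, 26). λ = (26 - 12)/(11 - 13) ≡ 14/41 mod 43. 41⁻¹ ≡ 21 (mod 43) since 41·21 = 861 ≡ 1, so λ ≡ 36.
  x = λ² - 13 - 11 = 1296 - 24 ≡ 25; y = λ·(13 - 25) - 12 ≡ 29. → (25, 29)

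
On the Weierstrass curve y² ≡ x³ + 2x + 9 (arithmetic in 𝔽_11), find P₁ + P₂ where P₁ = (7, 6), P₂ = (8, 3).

(5, 10)

(7, 6) + (8, 3). λ = (3 - 6)/(8 - 7) ≡ 8/1 mod 11. 1⁻¹ ≡ 1 (mod 11), so λ ≡ 8.
  x = λ² - 7 - 8 = 64 - 15 ≡ 5; y = λ·(7 - 5) - 6 ≡ 10. → (5, 10)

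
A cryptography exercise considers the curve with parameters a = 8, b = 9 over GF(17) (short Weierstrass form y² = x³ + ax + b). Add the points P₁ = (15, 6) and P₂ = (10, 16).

(15, 6) + (10, 16). λ = (16 - 6)/(10 - 15) ≡ 10/12 mod 17. 12⁻¹ ≡ 10 (mod 17) since 12·10 = 120 ≡ 1, so λ ≡ 15.
  x = λ² - 15 - 10 = 225 - 25 ≡ 13; y = λ·(15 - 13) - 6 ≡ 7. → (13, 7)

(13, 7)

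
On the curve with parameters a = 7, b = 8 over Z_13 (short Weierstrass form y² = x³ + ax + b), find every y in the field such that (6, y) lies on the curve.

none

x³ + 7x + 8 = 266 ≡ 6 (mod 13).
6 is a non-residue mod 13; no y exists.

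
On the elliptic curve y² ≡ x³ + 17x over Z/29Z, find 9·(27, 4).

(15, 11)

Write Q = (27, 4).
Repeated addition: build up to 9Q.
2Q: tangent at (27, 4): λ = (3·27² + 17)/(2·4) ≡ 0/8. 8⁻¹ ≡ 11 (mod 29) since 8·11 = 88 ≡ 1, so λ ≡ 0·11 ≡ 0.
  x = λ² - 27 - 27 = 0 - 54 ≡ 4; y = λ·(27 - 4) - 4 ≡ 25. → (4, 25)
3Q: (4, 25) + (27, 4). λ = (4 - 25)/(27 - 4) ≡ 8/23 mod 29. 23⁻¹ ≡ 24 (mod 29), so λ ≡ 18.
  x = λ² - 4 - 27 = 324 - 31 ≡ 3; y = λ·(4 - 3) - 25 ≡ 22. → (3, 22)
4Q: (3, 22) + (27, 4). λ = (4 - 22)/(27 - 3) ≡ 11/24 mod 29. 24⁻¹ ≡ 23 (mod 29), so λ ≡ 21.
  x = λ² - 3 - 27 = 441 - 30 ≡ 5; y = λ·(3 - 5) - 22 ≡ 23. → (5, 23)
5Q: (5, 23) + (27, 4). λ = (4 - 23)/(27 - 5) ≡ 10/22 mod 29. 22⁻¹ ≡ 4 (mod 29), so λ ≡ 11.
  x = λ² - 5 - 27 = 121 - 32 ≡ 2; y = λ·(5 - 2) - 23 ≡ 10. → (2, 10)
6Q: (2, 10) + (27, 4). λ = (4 - 10)/(27 - 2) ≡ 23/25 mod 29. 25⁻¹ ≡ 7 (mod 29) since 25·7 = 175 ≡ 1, so λ ≡ 16.
  x = λ² - 2 - 27 = 256 - 29 ≡ 24; y = λ·(2 - 24) - 10 ≡ 15. → (24, 15)
7Q: (24, 15) + (27, 4). λ = (4 - 15)/(27 - 24) ≡ 18/3 mod 29. 3⁻¹ ≡ 10 (mod 29), so λ ≡ 6.
  x = λ² - 24 - 27 = 36 - 51 ≡ 14; y = λ·(24 - 14) - 15 ≡ 16. → (14, 16)
8Q: (14, 16) + (27, 4). λ = (4 - 16)/(27 - 14) ≡ 17/13 mod 29. 13⁻¹ ≡ 9 (mod 29), so λ ≡ 8.
  x = λ² - 14 - 27 = 64 - 41 ≡ 23; y = λ·(14 - 23) - 16 ≡ 28. → (23, 28)
9Q: (23, 28) + (27, 4). λ = (4 - 28)/(27 - 23) ≡ 5/4 mod 29. 4⁻¹ ≡ 22 (mod 29) since 4·22 = 88 ≡ 1, so λ ≡ 23.
  x = λ² - 23 - 27 = 529 - 50 ≡ 15; y = λ·(23 - 15) - 28 ≡ 11. → (15, 11)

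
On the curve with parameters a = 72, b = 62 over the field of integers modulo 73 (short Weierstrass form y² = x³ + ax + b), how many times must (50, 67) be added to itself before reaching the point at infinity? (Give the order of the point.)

10

2P: tangent at (50, 67): λ = (3·50² + 72)/(2·67) ≡ 53/61. 61⁻¹ ≡ 6 (mod 73) since 61·6 = 366 ≡ 1, so λ ≡ 53·6 ≡ 26.
  x = λ² - 50 - 50 = 676 - 100 ≡ 65; y = λ·(50 - 65) - 67 ≡ 54. → (65, 54)
3P: (65, 54) + (50, 67). λ = (67 - 54)/(50 - 65) ≡ 13/58 mod 73. 58⁻¹ ≡ 34 (mod 73) since 58·34 = 1972 ≡ 1, so λ ≡ 4.
  x = λ² - 65 - 50 = 16 - 115 ≡ 47; y = λ·(65 - 47) - 54 ≡ 18. → (47, 18)
4P: (47, 18) + (50, 67). λ = (67 - 18)/(50 - 47) ≡ 49/3 mod 73. 3⁻¹ ≡ 49 (mod 73), so λ ≡ 65.
  x = λ² - 47 - 50 = 4225 - 97 ≡ 40; y = λ·(47 - 40) - 18 ≡ 72. → (40, 72)
5P: (40, 72) + (50, 67). λ = (67 - 72)/(50 - 40) ≡ 68/10 mod 73. 10⁻¹ ≡ 22 (mod 73), so λ ≡ 36.
  x = λ² - 40 - 50 = 1296 - 90 ≡ 38; y = λ·(40 - 38) - 72 ≡ 0. → (38, 0)
6P: (38, 0) + (50, 67). λ = (67 - 0)/(50 - 38) ≡ 67/12 mod 73. 12⁻¹ ≡ 67 (mod 73) since 12·67 = 804 ≡ 1, so λ ≡ 36.
  x = λ² - 38 - 50 = 1296 - 88 ≡ 40; y = λ·(38 - 40) - 0 ≡ 1. → (40, 1)
7P: (40, 1) + (50, 67). λ = (67 - 1)/(50 - 40) ≡ 66/10 mod 73. 10⁻¹ ≡ 22 (mod 73), so λ ≡ 65.
  x = λ² - 40 - 50 = 4225 - 90 ≡ 47; y = λ·(40 - 47) - 1 ≡ 55. → (47, 55)
8P: (47, 55) + (50, 67). λ = (67 - 55)/(50 - 47) ≡ 12/3 mod 73. 3⁻¹ ≡ 49 (mod 73), so λ ≡ 4.
  x = λ² - 47 - 50 = 16 - 97 ≡ 65; y = λ·(47 - 65) - 55 ≡ 19. → (65, 19)
9P: (65, 19) + (50, 67). λ = (67 - 19)/(50 - 65) ≡ 48/58 mod 73. 58⁻¹ ≡ 34 (mod 73), so λ ≡ 26.
  x = λ² - 65 - 50 = 676 - 115 ≡ 50; y = λ·(65 - 50) - 19 ≡ 6. → (50, 6)
10P: (50, 6) + (50, 67): same x and y₁ ≡ -y₂, so the sum is the point at infinity.
10P = the point at infinity, so the order is 10.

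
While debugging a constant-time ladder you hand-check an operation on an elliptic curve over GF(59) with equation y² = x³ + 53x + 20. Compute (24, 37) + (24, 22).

O

The two points share x = 24 and their y-coordinates satisfy 37 + 22 ≡ 0 (mod 59), so they are inverses. Their sum is O.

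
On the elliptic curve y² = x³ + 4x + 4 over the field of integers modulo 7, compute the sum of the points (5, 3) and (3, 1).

(5, 3) + (3, 1). λ = (1 - 3)/(3 - 5) ≡ 5/5 mod 7. 5⁻¹ ≡ 3 (mod 7), so λ ≡ 1.
  x = λ² - 5 - 3 = 1 - 8 ≡ 0; y = λ·(5 - 0) - 3 ≡ 2. → (0, 2)

(0, 2)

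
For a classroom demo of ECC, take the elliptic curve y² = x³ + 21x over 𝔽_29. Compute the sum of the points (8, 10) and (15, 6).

(1, 15)

(8, 10) + (15, 6). λ = (6 - 10)/(15 - 8) ≡ 25/7 mod 29. 7⁻¹ ≡ 25 (mod 29) since 7·25 = 175 ≡ 1, so λ ≡ 16.
  x = λ² - 8 - 15 = 256 - 23 ≡ 1; y = λ·(8 - 1) - 10 ≡ 15. → (1, 15)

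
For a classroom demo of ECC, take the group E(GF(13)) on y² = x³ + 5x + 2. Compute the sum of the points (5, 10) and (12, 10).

(5, 10) + (12, 10). λ = (10 - 10)/(12 - 5) ≡ 0/7 mod 13. 7⁻¹ ≡ 2 (mod 13), so λ ≡ 0.
  x = λ² - 5 - 12 = 0 - 17 ≡ 9; y = λ·(5 - 9) - 10 ≡ 3. → (9, 3)

(9, 3)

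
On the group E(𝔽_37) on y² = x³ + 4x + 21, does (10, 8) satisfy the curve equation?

no

y² = 8² ≡ 27; x³ + 4x + 21 = 1061 ≡ 25 (mod 37). 27 ≠ 25.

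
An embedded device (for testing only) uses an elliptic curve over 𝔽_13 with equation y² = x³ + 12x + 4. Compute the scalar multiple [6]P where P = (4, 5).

Repeated addition: build up to 6P.
2P: tangent at (4, 5): λ = (3·4² + 12)/(2·5) ≡ 8/10. 10⁻¹ ≡ 4 (mod 13) since 10·4 = 40 ≡ 1, so λ ≡ 8·4 ≡ 6.
  x = λ² - 4 - 4 = 36 - 8 ≡ 2; y = λ·(4 - 2) - 5 ≡ 7. → (2, 7)
3P: (2, 7) + (4, 5). λ = (5 - 7)/(4 - 2) ≡ 11/2 mod 13. 2⁻¹ ≡ 7 (mod 13), so λ ≡ 12.
  x = λ² - 2 - 4 = 144 - 6 ≡ 8; y = λ·(2 - 8) - 7 ≡ 12. → (8, 12)
4P: (8, 12) + (4, 5). λ = (5 - 12)/(4 - 8) ≡ 6/9 mod 13. 9⁻¹ ≡ 3 (mod 13), so λ ≡ 5.
  x = λ² - 8 - 4 = 25 - 12 ≡ 0; y = λ·(8 - 0) - 12 ≡ 2. → (0, 2)
5P: (0, 2) + (4, 5). λ = (5 - 2)/(4 - 0) ≡ 3/4 mod 13. 4⁻¹ ≡ 10 (mod 13) since 4·10 = 40 ≡ 1, so λ ≡ 4.
  x = λ² - 0 - 4 = 16 - 4 ≡ 12; y = λ·(0 - 12) - 2 ≡ 2. → (12, 2)
6P: (12, 2) + (4, 5). λ = (5 - 2)/(4 - 12) ≡ 3/5 mod 13. 5⁻¹ ≡ 8 (mod 13) since 5·8 = 40 ≡ 1, so λ ≡ 11.
  x = λ² - 12 - 4 = 121 - 16 ≡ 1; y = λ·(12 - 1) - 2 ≡ 2. → (1, 2)

(1, 2)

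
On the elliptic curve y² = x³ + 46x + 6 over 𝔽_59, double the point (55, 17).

tangent at (55, 17): λ = (3·55² + 46)/(2·17) ≡ 35/34. 34⁻¹ ≡ 33 (mod 59), so λ ≡ 35·33 ≡ 34.
  x = λ² - 55 - 55 = 1156 - 110 ≡ 43; y = λ·(55 - 43) - 17 ≡ 37. → (43, 37)

(43, 37)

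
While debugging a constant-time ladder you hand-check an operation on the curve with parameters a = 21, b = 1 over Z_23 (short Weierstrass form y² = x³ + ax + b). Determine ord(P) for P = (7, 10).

5

2P: tangent at (7, 10): λ = (3·7² + 21)/(2·10) ≡ 7/20. 20⁻¹ ≡ 15 (mod 23), so λ ≡ 7·15 ≡ 13.
  x = λ² - 7 - 7 = 169 - 14 ≡ 17; y = λ·(7 - 17) - 10 ≡ 21. → (17, 21)
3P: (17, 21) + (7, 10). λ = (10 - 21)/(7 - 17) ≡ 12/13 mod 23. 13⁻¹ ≡ 16 (mod 23), so λ ≡ 8.
  x = λ² - 17 - 7 = 64 - 24 ≡ 17; y = λ·(17 - 17) - 21 ≡ 2. → (17, 2)
4P: (17, 2) + (7, 10). λ = (10 - 2)/(7 - 17) ≡ 8/13 mod 23. 13⁻¹ ≡ 16 (mod 23), so λ ≡ 13.
  x = λ² - 17 - 7 = 169 - 24 ≡ 7; y = λ·(17 - 7) - 2 ≡ 13. → (7, 13)
5P: (7, 13) + (7, 10): same x and y₁ ≡ -y₂, so the sum is 𝒪.
5P = 𝒪, so the order is 5.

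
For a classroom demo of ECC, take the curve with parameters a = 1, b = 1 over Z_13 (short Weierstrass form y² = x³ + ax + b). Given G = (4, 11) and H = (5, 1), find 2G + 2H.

(10, 7)

First 2G:
Repeated addition: build up to 2G.
2G: tangent at (4, 11): λ = (3·4² + 1)/(2·11) ≡ 10/9. 9⁻¹ ≡ 3 (mod 13), so λ ≡ 10·3 ≡ 4.
  x = λ² - 4 - 4 = 16 - 8 ≡ 8; y = λ·(4 - 8) - 11 ≡ 12. → (8, 12)
2G = (8, 12).
Next 2H:
Repeated addition: build up to 2H.
2H: tangent at (5, 1): λ = (3·5² + 1)/(2·1) ≡ 11/2. 2⁻¹ ≡ 7 (mod 13) since 2·7 = 14 ≡ 1, so λ ≡ 11·7 ≡ 12.
  x = λ² - 5 - 5 = 144 - 10 ≡ 4; y = λ·(5 - 4) - 1 ≡ 11. → (4, 11)
2H = (4, 11).
Finally 2G + 2H:
(8, 12) + (4, 11). λ = (11 - 12)/(4 - 8) ≡ 12/9 mod 13. 9⁻¹ ≡ 3 (mod 13), so λ ≡ 10.
  x = λ² - 8 - 4 = 100 - 12 ≡ 10; y = λ·(8 - 10) - 12 ≡ 7. → (10, 7)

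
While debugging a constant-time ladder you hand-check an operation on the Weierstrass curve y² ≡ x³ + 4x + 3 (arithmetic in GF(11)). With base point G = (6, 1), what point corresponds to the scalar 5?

(9, 8)

Double-and-add on 5 = (101)₂. Start with G = (6, 1) for the leading 1-bit.
double: tangent at (6, 1): λ = (3·6² + 4)/(2·1) ≡ 2/2. 2⁻¹ ≡ 6 (mod 11) since 2·6 = 12 ≡ 1, so λ ≡ 2·6 ≡ 1.
  x = λ² - 6 - 6 = 1 - 12 ≡ 0; y = λ·(6 - 0) - 1 ≡ 5. → (0, 5)
double: tangent at (0, 5): λ = (3·0² + 4)/(2·5) ≡ 4/10. 10⁻¹ ≡ 10 (mod 11), so λ ≡ 4·10 ≡ 7.
  x = λ² - 0 - 0 = 49 - 0 ≡ 5; y = λ·(0 - 5) - 5 ≡ 4. → (5, 4)
add G: (5, 4) + (6, 1). λ = (1 - 4)/(6 - 5) ≡ 8/1 mod 11. 1⁻¹ ≡ 1 (mod 11) since 1·1 = 1 ≡ 1, so λ ≡ 8.
  x = λ² - 5 - 6 = 64 - 11 ≡ 9; y = λ·(5 - 9) - 4 ≡ 8. → (9, 8)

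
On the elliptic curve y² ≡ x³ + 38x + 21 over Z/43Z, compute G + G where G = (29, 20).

tangent at (29, 20): λ = (3·29² + 38)/(2·20) ≡ 24/40. 40⁻¹ ≡ 14 (mod 43), so λ ≡ 24·14 ≡ 35.
  x = λ² - 29 - 29 = 1225 - 58 ≡ 6; y = λ·(29 - 6) - 20 ≡ 11. → (6, 11)

(6, 11)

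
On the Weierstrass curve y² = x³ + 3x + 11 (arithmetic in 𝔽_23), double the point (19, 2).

tangent at (19, 2): λ = (3·19² + 3)/(2·2) ≡ 5/4. 4⁻¹ ≡ 6 (mod 23), so λ ≡ 5·6 ≡ 7.
  x = λ² - 19 - 19 = 49 - 38 ≡ 11; y = λ·(19 - 11) - 2 ≡ 8. → (11, 8)

(11, 8)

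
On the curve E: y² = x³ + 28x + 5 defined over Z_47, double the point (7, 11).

tangent at (7, 11): λ = (3·7² + 28)/(2·11) ≡ 34/22. 22⁻¹ ≡ 15 (mod 47), so λ ≡ 34·15 ≡ 40.
  x = λ² - 7 - 7 = 1600 - 14 ≡ 35; y = λ·(7 - 35) - 11 ≡ 44. → (35, 44)

(35, 44)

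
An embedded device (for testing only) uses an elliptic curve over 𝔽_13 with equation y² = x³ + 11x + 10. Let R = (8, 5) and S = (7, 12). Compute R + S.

(8, 8)

(8, 5) + (7, 12). λ = (12 - 5)/(7 - 8) ≡ 7/12 mod 13. 12⁻¹ ≡ 12 (mod 13), so λ ≡ 6.
  x = λ² - 8 - 7 = 36 - 15 ≡ 8; y = λ·(8 - 8) - 5 ≡ 8. → (8, 8)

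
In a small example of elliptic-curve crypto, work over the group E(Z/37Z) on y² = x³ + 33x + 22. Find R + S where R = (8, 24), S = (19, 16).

(9, 7)

(8, 24) + (19, 16). λ = (16 - 24)/(19 - 8) ≡ 29/11 mod 37. 11⁻¹ ≡ 27 (mod 37) since 11·27 = 297 ≡ 1, so λ ≡ 6.
  x = λ² - 8 - 19 = 36 - 27 ≡ 9; y = λ·(8 - 9) - 24 ≡ 7. → (9, 7)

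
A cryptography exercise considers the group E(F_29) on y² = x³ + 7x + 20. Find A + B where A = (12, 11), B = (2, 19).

(12, 11) + (2, 19). λ = (19 - 11)/(2 - 12) ≡ 8/19 mod 29. 19⁻¹ ≡ 26 (mod 29), so λ ≡ 5.
  x = λ² - 12 - 2 = 25 - 14 ≡ 11; y = λ·(12 - 11) - 11 ≡ 23. → (11, 23)

(11, 23)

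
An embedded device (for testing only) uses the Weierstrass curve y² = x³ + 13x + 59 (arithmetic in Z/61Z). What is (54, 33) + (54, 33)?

(1, 16)

tangent at (54, 33): λ = (3·54² + 13)/(2·33) ≡ 38/5. 5⁻¹ ≡ 49 (mod 61) since 5·49 = 245 ≡ 1, so λ ≡ 38·49 ≡ 32.
  x = λ² - 54 - 54 = 1024 - 108 ≡ 1; y = λ·(54 - 1) - 33 ≡ 16. → (1, 16)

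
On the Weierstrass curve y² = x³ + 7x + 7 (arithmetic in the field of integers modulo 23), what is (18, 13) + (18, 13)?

(16, 11)

tangent at (18, 13): λ = (3·18² + 7)/(2·13) ≡ 13/3. 3⁻¹ ≡ 8 (mod 23) since 3·8 = 24 ≡ 1, so λ ≡ 13·8 ≡ 12.
  x = λ² - 18 - 18 = 144 - 36 ≡ 16; y = λ·(18 - 16) - 13 ≡ 11. → (16, 11)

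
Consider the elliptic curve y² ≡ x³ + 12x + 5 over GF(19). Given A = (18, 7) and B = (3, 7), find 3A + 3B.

(17, 7)

First 3A:
Repeated addition: build up to 3A.
2A: tangent at (18, 7): λ = (3·18² + 12)/(2·7) ≡ 15/14. 14⁻¹ ≡ 15 (mod 19) since 14·15 = 210 ≡ 1, so λ ≡ 15·15 ≡ 16.
  x = λ² - 18 - 18 = 256 - 36 ≡ 11; y = λ·(18 - 11) - 7 ≡ 10. → (11, 10)
3A: (11, 10) + (18, 7). λ = (7 - 10)/(18 - 11) ≡ 16/7 mod 19. 7⁻¹ ≡ 11 (mod 19) since 7·11 = 77 ≡ 1, so λ ≡ 5.
  x = λ² - 11 - 18 = 25 - 29 ≡ 15; y = λ·(11 - 15) - 10 ≡ 8. → (15, 8)
3A = (15, 8).
Next 3B:
Repeated addition: build up to 3B.
2B: tangent at (3, 7): λ = (3·3² + 12)/(2·7) ≡ 1/14. 14⁻¹ ≡ 15 (mod 19), so λ ≡ 1·15 ≡ 15.
  x = λ² - 3 - 3 = 225 - 6 ≡ 10; y = λ·(3 - 10) - 7 ≡ 2. → (10, 2)
3B: (10, 2) + (3, 7). λ = (7 - 2)/(3 - 10) ≡ 5/12 mod 19. 12⁻¹ ≡ 8 (mod 19), so λ ≡ 2.
  x = λ² - 10 - 3 = 4 - 13 ≡ 10; y = λ·(10 - 10) - 2 ≡ 17. → (10, 17)
3B = (10, 17).
Finally 3A + 3B:
(15, 8) + (10, 17). λ = (17 - 8)/(10 - 15) ≡ 9/14 mod 19. 14⁻¹ ≡ 15 (mod 19), so λ ≡ 2.
  x = λ² - 15 - 10 = 4 - 25 ≡ 17; y = λ·(15 - 17) - 8 ≡ 7. → (17, 7)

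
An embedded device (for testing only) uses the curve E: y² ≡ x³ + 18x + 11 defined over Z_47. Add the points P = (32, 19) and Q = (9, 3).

(32, 19) + (9, 3). λ = (3 - 19)/(9 - 32) ≡ 31/24 mod 47. 24⁻¹ ≡ 2 (mod 47) since 24·2 = 48 ≡ 1, so λ ≡ 15.
  x = λ² - 32 - 9 = 225 - 41 ≡ 43; y = λ·(32 - 43) - 19 ≡ 4. → (43, 4)

(43, 4)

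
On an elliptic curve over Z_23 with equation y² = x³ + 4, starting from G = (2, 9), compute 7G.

(2, 14)

Double-and-add on 7 = (111)₂. Start with G = (2, 9) for the leading 1-bit.
double: tangent at (2, 9): λ = (3·2² + 0)/(2·9) ≡ 12/18. 18⁻¹ ≡ 9 (mod 23), so λ ≡ 12·9 ≡ 16.
  x = λ² - 2 - 2 = 256 - 4 ≡ 22; y = λ·(2 - 22) - 9 ≡ 16. → (22, 16)
add G: (22, 16) + (2, 9). λ = (9 - 16)/(2 - 22) ≡ 16/3 mod 23. 3⁻¹ ≡ 8 (mod 23), so λ ≡ 13.
  x = λ² - 22 - 2 = 169 - 24 ≡ 7; y = λ·(22 - 7) - 16 ≡ 18. → (7, 18)
double: tangent at (7, 18): λ = (3·7² + 0)/(2·18) ≡ 9/13. 13⁻¹ ≡ 16 (mod 23) since 13·16 = 208 ≡ 1, so λ ≡ 9·16 ≡ 6.
  x = λ² - 7 - 7 = 36 - 14 ≡ 22; y = λ·(7 - 22) - 18 ≡ 7. → (22, 7)
add G: (22, 7) + (2, 9). λ = (9 - 7)/(2 - 22) ≡ 2/3 mod 23. 3⁻¹ ≡ 8 (mod 23) since 3·8 = 24 ≡ 1, so λ ≡ 16.
  x = λ² - 22 - 2 = 256 - 24 ≡ 2; y = λ·(22 - 2) - 7 ≡ 14. → (2, 14)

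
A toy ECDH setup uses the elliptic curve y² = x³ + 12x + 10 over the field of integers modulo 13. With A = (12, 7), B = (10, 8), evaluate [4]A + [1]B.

(11, 11)

First 4A:
Repeated addition: build up to 4A.
2A: tangent at (12, 7): λ = (3·12² + 12)/(2·7) ≡ 2/1. 1⁻¹ ≡ 1 (mod 13), so λ ≡ 2·1 ≡ 2.
  x = λ² - 12 - 12 = 4 - 24 ≡ 6; y = λ·(12 - 6) - 7 ≡ 5. → (6, 5)
3A: (6, 5) + (12, 7). λ = (7 - 5)/(12 - 6) ≡ 2/6 mod 13. 6⁻¹ ≡ 11 (mod 13), so λ ≡ 9.
  x = λ² - 6 - 12 = 81 - 18 ≡ 11; y = λ·(6 - 11) - 5 ≡ 2. → (11, 2)
4A: (11, 2) + (12, 7). λ = (7 - 2)/(12 - 11) ≡ 5/1 mod 13. 1⁻¹ ≡ 1 (mod 13), so λ ≡ 5.
  x = λ² - 11 - 12 = 25 - 23 ≡ 2; y = λ·(11 - 2) - 2 ≡ 4. → (2, 4)
4A = (2, 4).
Finally 4A + B:
(2, 4) + (10, 8). λ = (8 - 4)/(10 - 2) ≡ 4/8 mod 13. 8⁻¹ ≡ 5 (mod 13), so λ ≡ 7.
  x = λ² - 2 - 10 = 49 - 12 ≡ 11; y = λ·(2 - 11) - 4 ≡ 11. → (11, 11)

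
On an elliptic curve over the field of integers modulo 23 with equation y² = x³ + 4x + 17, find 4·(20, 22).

(15, 18)

Write G = (20, 22).
Repeated addition: build up to 4G.
2G: tangent at (20, 22): λ = (3·20² + 4)/(2·22) ≡ 8/21. 21⁻¹ ≡ 11 (mod 23), so λ ≡ 8·11 ≡ 19.
  x = λ² - 20 - 20 = 361 - 40 ≡ 22; y = λ·(20 - 22) - 22 ≡ 9. → (22, 9)
3G: (22, 9) + (20, 22). λ = (22 - 9)/(20 - 22) ≡ 13/21 mod 23. 21⁻¹ ≡ 11 (mod 23) since 21·11 = 231 ≡ 1, so λ ≡ 5.
  x = λ² - 22 - 20 = 25 - 42 ≡ 6; y = λ·(22 - 6) - 9 ≡ 2. → (6, 2)
4G: (6, 2) + (20, 22). λ = (22 - 2)/(20 - 6) ≡ 20/14 mod 23. 14⁻¹ ≡ 5 (mod 23) since 14·5 = 70 ≡ 1, so λ ≡ 8.
  x = λ² - 6 - 20 = 64 - 26 ≡ 15; y = λ·(6 - 15) - 2 ≡ 18. → (15, 18)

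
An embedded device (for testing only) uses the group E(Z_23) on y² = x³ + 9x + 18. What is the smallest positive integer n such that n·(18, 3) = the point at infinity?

2P: tangent at (18, 3): λ = (3·18² + 9)/(2·3) ≡ 15/6. 6⁻¹ ≡ 4 (mod 23) since 6·4 = 24 ≡ 1, so λ ≡ 15·4 ≡ 14.
  x = λ² - 18 - 18 = 196 - 36 ≡ 22; y = λ·(18 - 22) - 3 ≡ 10. → (22, 10)
3P: (22, 10) + (18, 3). λ = (3 - 10)/(18 - 22) ≡ 16/19 mod 23. 19⁻¹ ≡ 17 (mod 23), so λ ≡ 19.
  x = λ² - 22 - 18 = 361 - 40 ≡ 22; y = λ·(22 - 22) - 10 ≡ 13. → (22, 13)
4P: (22, 13) + (18, 3). λ = (3 - 13)/(18 - 22) ≡ 13/19 mod 23. 19⁻¹ ≡ 17 (mod 23), so λ ≡ 14.
  x = λ² - 22 - 18 = 196 - 40 ≡ 18; y = λ·(22 - 18) - 13 ≡ 20. → (18, 20)
5P: (18, 20) + (18, 3): same x and y₁ ≡ -y₂, so the sum is the point at infinity.
5P = the point at infinity, so the order is 5.

5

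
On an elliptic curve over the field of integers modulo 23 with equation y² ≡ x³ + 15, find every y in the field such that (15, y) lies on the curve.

x³ + 0x + 15 = 3390 ≡ 9 (mod 23).
Square roots of 9 mod 23: 3 and 20 (since 3² = 9 ≡ 9).

3, 20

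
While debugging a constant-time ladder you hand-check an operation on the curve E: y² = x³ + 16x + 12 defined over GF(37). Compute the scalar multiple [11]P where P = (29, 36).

Double-and-add on 11 = (1011)₂. Start with P = (29, 36) for the leading 1-bit.
double: tangent at (29, 36): λ = (3·29² + 16)/(2·36) ≡ 23/35. 35⁻¹ ≡ 18 (mod 37), so λ ≡ 23·18 ≡ 7.
  x = λ² - 29 - 29 = 49 - 58 ≡ 28; y = λ·(29 - 28) - 36 ≡ 8. → (28, 8)
double: tangent at (28, 8): λ = (3·28² + 16)/(2·8) ≡ 0/16. 16⁻¹ ≡ 7 (mod 37), so λ ≡ 0·7 ≡ 0.
  x = λ² - 28 - 28 = 0 - 56 ≡ 18; y = λ·(28 - 18) - 8 ≡ 29. → (18, 29)
add P: (18, 29) + (29, 36). λ = (36 - 29)/(29 - 18) ≡ 7/11 mod 37. 11⁻¹ ≡ 27 (mod 37), so λ ≡ 4.
  x = λ² - 18 - 29 = 16 - 47 ≡ 6; y = λ·(18 - 6) - 29 ≡ 19. → (6, 19)
double: tangent at (6, 19): λ = (3·6² + 16)/(2·19) ≡ 13/1. 1⁻¹ ≡ 1 (mod 37) since 1·1 = 1 ≡ 1, so λ ≡ 13·1 ≡ 13.
  x = λ² - 6 - 6 = 169 - 12 ≡ 9; y = λ·(6 - 9) - 19 ≡ 16. → (9, 16)
add P: (9, 16) + (29, 36). λ = (36 - 16)/(29 - 9) ≡ 20/20 mod 37. 20⁻¹ ≡ 13 (mod 37), so λ ≡ 1.
  x = λ² - 9 - 29 = 1 - 38 ≡ 0; y = λ·(9 - 0) - 16 ≡ 30. → (0, 30)

(0, 30)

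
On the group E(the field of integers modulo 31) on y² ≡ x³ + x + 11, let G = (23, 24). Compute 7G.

(23, 24)

Repeated addition: build up to 7G.
2G: tangent at (23, 24): λ = (3·23² + 1)/(2·24) ≡ 7/17. 17⁻¹ ≡ 11 (mod 31), so λ ≡ 7·11 ≡ 15.
  x = λ² - 23 - 23 = 225 - 46 ≡ 24; y = λ·(23 - 24) - 24 ≡ 23. → (24, 23)
3G: (24, 23) + (23, 24). λ = (24 - 23)/(23 - 24) ≡ 1/30 mod 31. 30⁻¹ ≡ 30 (mod 31), so λ ≡ 30.
  x = λ² - 24 - 23 = 900 - 47 ≡ 16; y = λ·(24 - 16) - 23 ≡ 0. → (16, 0)
4G: (16, 0) + (23, 24). λ = (24 - 0)/(23 - 16) ≡ 24/7 mod 31. 7⁻¹ ≡ 9 (mod 31), so λ ≡ 30.
  x = λ² - 16 - 23 = 900 - 39 ≡ 24; y = λ·(16 - 24) - 0 ≡ 8. → (24, 8)
5G: (24, 8) + (23, 24). λ = (24 - 8)/(23 - 24) ≡ 16/30 mod 31. 30⁻¹ ≡ 30 (mod 31), so λ ≡ 15.
  x = λ² - 24 - 23 = 225 - 47 ≡ 23; y = λ·(24 - 23) - 8 ≡ 7. → (23, 7)
6G: (23, 7) + (23, 24): same x and y₁ ≡ -y₂, so the sum is ∞.
7G: ∞ + (23, 24) = (23, 24) (identity).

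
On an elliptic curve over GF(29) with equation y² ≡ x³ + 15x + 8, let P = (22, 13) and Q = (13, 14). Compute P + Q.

(18, 22)

(22, 13) + (13, 14). λ = (14 - 13)/(13 - 22) ≡ 1/20 mod 29. 20⁻¹ ≡ 16 (mod 29), so λ ≡ 16.
  x = λ² - 22 - 13 = 256 - 35 ≡ 18; y = λ·(22 - 18) - 13 ≡ 22. → (18, 22)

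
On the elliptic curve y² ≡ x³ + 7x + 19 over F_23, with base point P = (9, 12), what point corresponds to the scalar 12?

Repeated addition: build up to 12P.
2P: tangent at (9, 12): λ = (3·9² + 7)/(2·12) ≡ 20/1. 1⁻¹ ≡ 1 (mod 23) since 1·1 = 1 ≡ 1, so λ ≡ 20·1 ≡ 20.
  x = λ² - 9 - 9 = 400 - 18 ≡ 14; y = λ·(9 - 14) - 12 ≡ 3. → (14, 3)
3P: (14, 3) + (9, 12). λ = (12 - 3)/(9 - 14) ≡ 9/18 mod 23. 18⁻¹ ≡ 9 (mod 23), so λ ≡ 12.
  x = λ² - 14 - 9 = 144 - 23 ≡ 6; y = λ·(14 - 6) - 3 ≡ 1. → (6, 1)
4P: (6, 1) + (9, 12). λ = (12 - 1)/(9 - 6) ≡ 11/3 mod 23. 3⁻¹ ≡ 8 (mod 23) since 3·8 = 24 ≡ 1, so λ ≡ 19.
  x = λ² - 6 - 9 = 361 - 15 ≡ 1; y = λ·(6 - 1) - 1 ≡ 2. → (1, 2)
5P: (1, 2) + (9, 12). λ = (12 - 2)/(9 - 1) ≡ 10/8 mod 23. 8⁻¹ ≡ 3 (mod 23) since 8·3 = 24 ≡ 1, so λ ≡ 7.
  x = λ² - 1 - 9 = 49 - 10 ≡ 16; y = λ·(1 - 16) - 2 ≡ 8. → (16, 8)
6P: (16, 8) + (9, 12). λ = (12 - 8)/(9 - 16) ≡ 4/16 mod 23. 16⁻¹ ≡ 13 (mod 23) since 16·13 = 208 ≡ 1, so λ ≡ 6.
  x = λ² - 16 - 9 = 36 - 25 ≡ 11; y = λ·(16 - 11) - 8 ≡ 22. → (11, 22)
7P: (11, 22) + (9, 12). λ = (12 - 22)/(9 - 11) ≡ 13/21 mod 23. 21⁻¹ ≡ 11 (mod 23), so λ ≡ 5.
  x = λ² - 11 - 9 = 25 - 20 ≡ 5; y = λ·(11 - 5) - 22 ≡ 8. → (5, 8)
8P: (5, 8) + (9, 12). λ = (12 - 8)/(9 - 5) ≡ 4/4 mod 23. 4⁻¹ ≡ 6 (mod 23), so λ ≡ 1.
  x = λ² - 5 - 9 = 1 - 14 ≡ 10; y = λ·(5 - 10) - 8 ≡ 10. → (10, 10)
9P: (10, 10) + (9, 12). λ = (12 - 10)/(9 - 10) ≡ 2/22 mod 23. 22⁻¹ ≡ 22 (mod 23), so λ ≡ 21.
  x = λ² - 10 - 9 = 441 - 19 ≡ 8; y = λ·(10 - 8) - 10 ≡ 9. → (8, 9)
10P: (8, 9) + (9, 12). λ = (12 - 9)/(9 - 8) ≡ 3/1 mod 23. 1⁻¹ ≡ 1 (mod 23) since 1·1 = 1 ≡ 1, so λ ≡ 3.
  x = λ² - 8 - 9 = 9 - 17 ≡ 15; y = λ·(8 - 15) - 9 ≡ 16. → (15, 16)
11P: (15, 16) + (9, 12). λ = (12 - 16)/(9 - 15) ≡ 19/17 mod 23. 17⁻¹ ≡ 19 (mod 23) since 17·19 = 323 ≡ 1, so λ ≡ 16.
  x = λ² - 15 - 9 = 256 - 24 ≡ 2; y = λ·(15 - 2) - 16 ≡ 8. → (2, 8)
12P: (2, 8) + (9, 12). λ = (12 - 8)/(9 - 2) ≡ 4/7 mod 23. 7⁻¹ ≡ 10 (mod 23), so λ ≡ 17.
  x = λ² - 2 - 9 = 289 - 11 ≡ 2; y = λ·(2 - 2) - 8 ≡ 15. → (2, 15)

(2, 15)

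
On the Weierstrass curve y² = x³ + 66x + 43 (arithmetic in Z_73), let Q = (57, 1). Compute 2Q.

tangent at (57, 1): λ = (3·57² + 66)/(2·1) ≡ 31/2. 2⁻¹ ≡ 37 (mod 73), so λ ≡ 31·37 ≡ 52.
  x = λ² - 57 - 57 = 2704 - 114 ≡ 35; y = λ·(57 - 35) - 1 ≡ 48. → (35, 48)

(35, 48)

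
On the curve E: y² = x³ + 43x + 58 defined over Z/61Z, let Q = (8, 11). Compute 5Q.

Repeated addition: build up to 5Q.
2Q: tangent at (8, 11): λ = (3·8² + 43)/(2·11) ≡ 52/22. 22⁻¹ ≡ 25 (mod 61), so λ ≡ 52·25 ≡ 19.
  x = λ² - 8 - 8 = 361 - 16 ≡ 40; y = λ·(8 - 40) - 11 ≡ 52. → (40, 52)
3Q: (40, 52) + (8, 11). λ = (11 - 52)/(8 - 40) ≡ 20/29 mod 61. 29⁻¹ ≡ 40 (mod 61), so λ ≡ 7.
  x = λ² - 40 - 8 = 49 - 48 ≡ 1; y = λ·(40 - 1) - 52 ≡ 38. → (1, 38)
4Q: (1, 38) + (8, 11). λ = (11 - 38)/(8 - 1) ≡ 34/7 mod 61. 7⁻¹ ≡ 35 (mod 61) since 7·35 = 245 ≡ 1, so λ ≡ 31.
  x = λ² - 1 - 8 = 961 - 9 ≡ 37; y = λ·(1 - 37) - 38 ≡ 5. → (37, 5)
5Q: (37, 5) + (8, 11). λ = (11 - 5)/(8 - 37) ≡ 6/32 mod 61. 32⁻¹ ≡ 21 (mod 61), so λ ≡ 4.
  x = λ² - 37 - 8 = 16 - 45 ≡ 32; y = λ·(37 - 32) - 5 ≡ 15. → (32, 15)

(32, 15)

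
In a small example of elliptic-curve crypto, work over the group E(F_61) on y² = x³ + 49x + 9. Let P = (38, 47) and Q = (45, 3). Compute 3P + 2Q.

(53, 52)

First 3P:
Repeated addition: build up to 3P.
2P: tangent at (38, 47): λ = (3·38² + 49)/(2·47) ≡ 50/33. 33⁻¹ ≡ 37 (mod 61), so λ ≡ 50·37 ≡ 20.
  x = λ² - 38 - 38 = 400 - 76 ≡ 19; y = λ·(38 - 19) - 47 ≡ 28. → (19, 28)
3P: (19, 28) + (38, 47). λ = (47 - 28)/(38 - 19) ≡ 19/19 mod 61. 19⁻¹ ≡ 45 (mod 61), so λ ≡ 1.
  x = λ² - 19 - 38 = 1 - 57 ≡ 5; y = λ·(19 - 5) - 28 ≡ 47. → (5, 47)
3P = (5, 47).
Next 2Q:
Repeated addition: build up to 2Q.
2Q: tangent at (45, 3): λ = (3·45² + 49)/(2·3) ≡ 24/6. 6⁻¹ ≡ 51 (mod 61), so λ ≡ 24·51 ≡ 4.
  x = λ² - 45 - 45 = 16 - 90 ≡ 48; y = λ·(45 - 48) - 3 ≡ 46. → (48, 46)
2Q = (48, 46).
Finally 3P + 2Q:
(5, 47) + (48, 46). λ = (46 - 47)/(48 - 5) ≡ 60/43 mod 61. 43⁻¹ ≡ 44 (mod 61), so λ ≡ 17.
  x = λ² - 5 - 48 = 289 - 53 ≡ 53; y = λ·(5 - 53) - 47 ≡ 52. → (53, 52)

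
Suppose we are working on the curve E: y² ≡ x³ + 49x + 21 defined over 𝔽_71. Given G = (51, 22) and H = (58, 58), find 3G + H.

First 3G:
Repeated addition: build up to 3G.
2G: tangent at (51, 22): λ = (3·51² + 49)/(2·22) ≡ 42/44. 44⁻¹ ≡ 21 (mod 71), so λ ≡ 42·21 ≡ 30.
  x = λ² - 51 - 51 = 900 - 102 ≡ 17; y = λ·(51 - 17) - 22 ≡ 4. → (17, 4)
3G: (17, 4) + (51, 22). λ = (22 - 4)/(51 - 17) ≡ 18/34 mod 71. 34⁻¹ ≡ 23 (mod 71), so λ ≡ 59.
  x = λ² - 17 - 51 = 3481 - 68 ≡ 5; y = λ·(17 - 5) - 4 ≡ 65. → (5, 65)
3G = (5, 65).
Finally 3G + H:
(5, 65) + (58, 58). λ = (58 - 65)/(58 - 5) ≡ 64/53 mod 71. 53⁻¹ ≡ 67 (mod 71), so λ ≡ 28.
  x = λ² - 5 - 58 = 784 - 63 ≡ 11; y = λ·(5 - 11) - 65 ≡ 51. → (11, 51)

(11, 51)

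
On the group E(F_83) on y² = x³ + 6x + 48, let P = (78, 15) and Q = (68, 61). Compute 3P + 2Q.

First 3P:
Repeated addition: build up to 3P.
2P: tangent at (78, 15): λ = (3·78² + 6)/(2·15) ≡ 81/30. 30⁻¹ ≡ 36 (mod 83) since 30·36 = 1080 ≡ 1, so λ ≡ 81·36 ≡ 11.
  x = λ² - 78 - 78 = 121 - 156 ≡ 48; y = λ·(78 - 48) - 15 ≡ 66. → (48, 66)
3P: (48, 66) + (78, 15). λ = (15 - 66)/(78 - 48) ≡ 32/30 mod 83. 30⁻¹ ≡ 36 (mod 83), so λ ≡ 73.
  x = λ² - 48 - 78 = 5329 - 126 ≡ 57; y = λ·(48 - 57) - 66 ≡ 24. → (57, 24)
3P = (57, 24).
Next 2Q:
Repeated addition: build up to 2Q.
2Q: tangent at (68, 61): λ = (3·68² + 6)/(2·61) ≡ 17/39. 39⁻¹ ≡ 66 (mod 83) since 39·66 = 2574 ≡ 1, so λ ≡ 17·66 ≡ 43.
  x = λ² - 68 - 68 = 1849 - 136 ≡ 53; y = λ·(68 - 53) - 61 ≡ 3. → (53, 3)
2Q = (53, 3).
Finally 3P + 2Q:
(57, 24) + (53, 3). λ = (3 - 24)/(53 - 57) ≡ 62/79 mod 83. 79⁻¹ ≡ 62 (mod 83), so λ ≡ 26.
  x = λ² - 57 - 53 = 676 - 110 ≡ 68; y = λ·(57 - 68) - 24 ≡ 22. → (68, 22)

(68, 22)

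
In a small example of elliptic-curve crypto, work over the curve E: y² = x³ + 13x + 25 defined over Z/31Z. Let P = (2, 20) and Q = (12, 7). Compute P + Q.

(2, 20) + (12, 7). λ = (7 - 20)/(12 - 2) ≡ 18/10 mod 31. 10⁻¹ ≡ 28 (mod 31), so λ ≡ 8.
  x = λ² - 2 - 12 = 64 - 14 ≡ 19; y = λ·(2 - 19) - 20 ≡ 30. → (19, 30)

(19, 30)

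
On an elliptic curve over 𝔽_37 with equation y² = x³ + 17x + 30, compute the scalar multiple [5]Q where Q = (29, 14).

Double-and-add on 5 = (101)₂. Start with Q = (29, 14) for the leading 1-bit.
double: tangent at (29, 14): λ = (3·29² + 17)/(2·14) ≡ 24/28. 28⁻¹ ≡ 4 (mod 37), so λ ≡ 24·4 ≡ 22.
  x = λ² - 29 - 29 = 484 - 58 ≡ 19; y = λ·(29 - 19) - 14 ≡ 21. → (19, 21)
double: tangent at (19, 21): λ = (3·19² + 17)/(2·21) ≡ 27/5. 5⁻¹ ≡ 15 (mod 37) since 5·15 = 75 ≡ 1, so λ ≡ 27·15 ≡ 35.
  x = λ² - 19 - 19 = 1225 - 38 ≡ 3; y = λ·(19 - 3) - 21 ≡ 21. → (3, 21)
add Q: (3, 21) + (29, 14). λ = (14 - 21)/(29 - 3) ≡ 30/26 mod 37. 26⁻¹ ≡ 10 (mod 37), so λ ≡ 4.
  x = λ² - 3 - 29 = 16 - 32 ≡ 21; y = λ·(3 - 21) - 21 ≡ 18. → (21, 18)

(21, 18)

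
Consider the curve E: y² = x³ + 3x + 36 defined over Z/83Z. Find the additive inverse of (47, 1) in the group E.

-(47, 1) = (47, -1 mod 83) = (47, 82).

(47, 82)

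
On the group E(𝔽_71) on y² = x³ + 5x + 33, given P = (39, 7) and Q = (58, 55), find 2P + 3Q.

O

First 2P:
Repeated addition: build up to 2P.
2P: tangent at (39, 7): λ = (3·39² + 5)/(2·7) ≡ 24/14. 14⁻¹ ≡ 66 (mod 71) since 14·66 = 924 ≡ 1, so λ ≡ 24·66 ≡ 22.
  x = λ² - 39 - 39 = 484 - 78 ≡ 51; y = λ·(39 - 51) - 7 ≡ 13. → (51, 13)
2P = (51, 13).
Next 3Q:
Repeated addition: build up to 3Q.
2Q: tangent at (58, 55): λ = (3·58² + 5)/(2·55) ≡ 15/39. 39⁻¹ ≡ 51 (mod 71), so λ ≡ 15·51 ≡ 55.
  x = λ² - 58 - 58 = 3025 - 116 ≡ 69; y = λ·(58 - 69) - 55 ≡ 50. → (69, 50)
3Q: (69, 50) + (58, 55). λ = (55 - 50)/(58 - 69) ≡ 5/60 mod 71. 60⁻¹ ≡ 58 (mod 71), so λ ≡ 6.
  x = λ² - 69 - 58 = 36 - 127 ≡ 51; y = λ·(69 - 51) - 50 ≡ 58. → (51, 58)
3Q = (51, 58).
Finally 2P + 3Q:
(51, 13) + (51, 58): same x and y₁ ≡ -y₂, so the sum is O.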